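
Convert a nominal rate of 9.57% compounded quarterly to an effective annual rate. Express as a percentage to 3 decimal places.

9.919%

EAR = (1 + 9.57%/4)^4 − 1 = (1 + 0.023925)^4 − 1.
(1 + 0.023925)^4 ≈ 1.09919, so EAR ≈ 9.91895%.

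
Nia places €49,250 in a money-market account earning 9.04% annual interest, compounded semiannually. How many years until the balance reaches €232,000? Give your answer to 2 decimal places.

We need (1 + 0.0452)^(2t) = 4.7107, so 2t = ln 4.7107 / ln 1.0452 ≈ 35.0574.
t ≈ 35.0574/2 = 17.5287 years.

17.53 years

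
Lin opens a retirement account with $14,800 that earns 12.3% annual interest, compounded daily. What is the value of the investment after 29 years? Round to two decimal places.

Periodic rate = 12.3%/365 = 0.000336986; periods = 365·29 = 10585.
A = 14,800·(1 + 0.123/365)^10585 ≈ 14,800·35.3889321427 ≈ 523,756.1957.

$523,756.20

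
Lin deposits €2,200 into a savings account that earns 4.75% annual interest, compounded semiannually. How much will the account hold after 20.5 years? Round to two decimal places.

Periodic rate = 4.75%/2 = 0.02375; periods = 2·20.5 = 41.
A = 2,200·(1 + 0.02375)^41 ≈ 2,200·2.617884643 ≈ 5,759.3462.

€5,759.35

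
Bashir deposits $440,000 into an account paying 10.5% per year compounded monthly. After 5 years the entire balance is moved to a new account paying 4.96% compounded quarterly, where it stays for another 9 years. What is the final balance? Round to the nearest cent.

$1,156,491.52

After 5 years at 10.5%: 440,000 × 1.686602981849 ≈ 742,105.3120.
Then 9 years at 4.96%: 742,105.3120 × 1.558392729912 ≈ 1,156,491.5231.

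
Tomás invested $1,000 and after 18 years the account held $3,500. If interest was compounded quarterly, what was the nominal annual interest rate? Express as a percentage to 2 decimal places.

7.02%

(1 + r/4)^72 = 3,500/1,000 = 3.5.
1 + r/4 = 3.5^(1/72) ≈ 1.017552, so r/4 ≈ 0.0175517.
r ≈ 4·0.0175517 = 7.02070%.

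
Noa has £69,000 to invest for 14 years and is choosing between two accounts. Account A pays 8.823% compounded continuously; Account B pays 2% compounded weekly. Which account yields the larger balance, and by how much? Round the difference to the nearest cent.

Account A, by £146,009.28

Account A growth factor: e^(0.08823·14) = e^1.23522 ≈ 3.43913504719; balance ≈ 237,300.3183.
Account B growth factor: (1 + 0.02/52)^728 ≈ 1.3230585871; balance ≈ 91,291.0425.
Account A is larger by 146,009.2757.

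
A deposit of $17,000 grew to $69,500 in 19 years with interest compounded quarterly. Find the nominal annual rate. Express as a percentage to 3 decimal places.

The 76-period growth factor is 69,500/17,000 = 4.08824.
r/4 = 4.08824^(1/76) − 1 ≈ 0.0187005, so r ≈ 4·0.0187005 = 7.48021%.

7.480%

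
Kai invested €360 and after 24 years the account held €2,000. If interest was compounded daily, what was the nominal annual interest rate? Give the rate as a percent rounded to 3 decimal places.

(1 + r/365)^8760 = 2,000/360 = 5.55556.
1 + r/365 = 5.55556^(1/8760) ≈ 1.000196, so r/365 ≈ 0.000195772.
r ≈ 365·0.000195772 = 7.14569%.

7.146%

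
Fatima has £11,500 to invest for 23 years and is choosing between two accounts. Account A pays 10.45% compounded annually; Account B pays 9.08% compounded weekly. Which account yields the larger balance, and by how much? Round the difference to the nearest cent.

Account A, by £20,453.21

Account A growth factor: (1 + 0.1045)^23 ≈ 9.83584247616; balance ≈ 113,112.1885.
Account B growth factor: (1 + 0.0908/52)^1196 ≈ 8.0573022006; balance ≈ 92,658.9753.
Account A is larger by 20,453.2132.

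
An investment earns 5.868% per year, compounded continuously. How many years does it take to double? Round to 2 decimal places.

11.81 years

e^(0.05868t) = 2, so 0.05868t = ln 2 ≈ 0.69315.
t ≈ 0.69315/0.05868 ≈ 11.8123.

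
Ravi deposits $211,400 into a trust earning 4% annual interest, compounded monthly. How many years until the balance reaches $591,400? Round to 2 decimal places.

25.76 years

We need (1 + 0.00333333)^(12t) = 2.7975, so 12t = ln 2.7975 / ln 1.003333 ≈ 309.1362.
t ≈ 309.1362/12 = 25.7614 years.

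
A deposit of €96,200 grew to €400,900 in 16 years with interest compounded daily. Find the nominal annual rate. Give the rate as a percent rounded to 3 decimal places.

The 5840-period growth factor is 400,900/96,200 = 4.16736.
r/365 = 4.16736^(1/5840) − 1 ≈ 0.000244428, so r ≈ 365·0.000244428 = 8.92161%.

8.922%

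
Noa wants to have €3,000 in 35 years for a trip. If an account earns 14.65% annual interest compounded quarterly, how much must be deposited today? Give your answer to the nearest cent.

Growth factor = (1 + 0.036625)^140 ≈ 153.8278516.
P = 3,000/153.8278516 ≈ 19.5023.

€19.50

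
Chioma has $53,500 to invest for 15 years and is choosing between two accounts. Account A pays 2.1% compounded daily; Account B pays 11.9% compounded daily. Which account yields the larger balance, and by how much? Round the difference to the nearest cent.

Account B, by $245,436.58

A: (1 + 0.021/365)^5475 ≈ 1.3702468947, so 53,500 × 1.3702468947 ≈ 73,308.2089.
B: (1 + 0.119/365)^5475 ≈ 5.95784646126, so 53,500 × 5.95784646126 ≈ 318,744.7857.
Difference ≈ 245,436.5768 in favor of B.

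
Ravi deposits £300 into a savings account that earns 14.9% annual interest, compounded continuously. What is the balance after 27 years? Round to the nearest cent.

A = P·e^(rt) = 300·e^(0.149·27) = 300·e^4.023.
e^4.023 ≈ 55.86846005, so A ≈ 16,760.5380.

£16,760.54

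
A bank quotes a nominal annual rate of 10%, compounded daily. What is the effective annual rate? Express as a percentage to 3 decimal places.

One year is 365 periods at 0.000273973 each: (1 + 0.000273973)^365 ≈ 1.105156.
EAR = 1.105156 − 1 ≈ 10.51558%.

10.516%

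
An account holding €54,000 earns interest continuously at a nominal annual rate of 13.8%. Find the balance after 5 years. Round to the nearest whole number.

€107,661

A = P·e^(rt) = 54,000·e^(0.138·5) = 54,000·e^0.69.
e^0.69 ≈ 1.99371553324, so A ≈ 107,660.6388.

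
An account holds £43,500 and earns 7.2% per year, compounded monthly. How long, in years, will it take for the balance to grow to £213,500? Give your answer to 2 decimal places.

We need (1 + 0.006)^(12t) = 4.908, so 12t = ln 4.908 / ln 1.006 ≈ 265.9406.
t ≈ 265.9406/12 = 22.1617 years.

22.16 years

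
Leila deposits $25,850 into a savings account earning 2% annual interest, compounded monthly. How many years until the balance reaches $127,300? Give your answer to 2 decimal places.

79.78 years

(1 + 0.00166667)^(12t) = 127,300/25,850 = 4.9246.
12t·ln(1 + 0.00166667) = ln(4.9246); 12t = 1.5942/0.00166528 ≈ 957.3384.
t ≈ 79.7782 years.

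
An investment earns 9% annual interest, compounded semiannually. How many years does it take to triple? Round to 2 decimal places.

12.48 years

(1 + 0.045)^(2t) = 3.
2t = ln 3 / ln(1 + 0.045) ≈ 1.0986/0.0440169 ≈ 24.9589.
t ≈ 12.4794.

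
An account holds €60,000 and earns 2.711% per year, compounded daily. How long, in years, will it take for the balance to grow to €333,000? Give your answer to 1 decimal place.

63.2 years

(1 + 0.000074274)^(365t) = 333,000/60,000 = 5.55.
365t·ln(1 + 0.000074274) = ln(5.55); 365t = 1.7138/7.42712e-05 ≈ 23074.8607.
t ≈ 63.2188 years.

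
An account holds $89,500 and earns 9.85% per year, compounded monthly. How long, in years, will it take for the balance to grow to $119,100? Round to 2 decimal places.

2.91 years

We need (1 + 0.00820833)^(12t) = 1.3307, so 12t = ln 1.3307 / ln 1.008208 ≈ 34.9518.
t ≈ 34.9518/12 = 2.9126 years.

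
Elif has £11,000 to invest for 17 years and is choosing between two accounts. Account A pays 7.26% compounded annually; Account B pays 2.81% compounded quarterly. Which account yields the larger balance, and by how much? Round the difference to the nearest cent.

A: (1 + 0.0726)^17 ≈ 3.2918684735, so 11,000 × 3.2918684735 ≈ 36,210.5532.
B: (1 + 0.007025)^68 ≈ 1.6096711377, so 11,000 × 1.6096711377 ≈ 17,706.3825.
Difference ≈ 18,504.1707 in favor of A.

Account A, by £18,504.17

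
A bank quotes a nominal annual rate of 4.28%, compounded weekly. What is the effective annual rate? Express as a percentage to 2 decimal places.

EAR = (1 + 4.28%/52)^52 − 1 = (1 + 0.000823077)^52 − 1.
(1 + 0.000823077)^52 ≈ 1.043711, so EAR ≈ 4.37108%.

4.37%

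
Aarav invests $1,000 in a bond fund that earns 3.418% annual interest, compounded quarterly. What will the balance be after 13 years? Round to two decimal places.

Periodic rate = 3.418%/4 = 0.008545; periods = 4·13 = 52.
A = 1,000·(1 + 0.008545)^52 ≈ 1,000·1.5565196 ≈ 1,556.5196.

$1,556.52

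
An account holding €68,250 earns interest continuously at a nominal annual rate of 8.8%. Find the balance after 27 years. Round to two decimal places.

€734,490.77

A = P·e^(rt) = 68,250·e^(0.088·27) = 68,250·e^2.376.
e^2.376 ≈ 10.7617695766, so A ≈ 734,490.7736.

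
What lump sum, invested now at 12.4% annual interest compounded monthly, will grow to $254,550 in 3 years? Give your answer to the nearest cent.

Growth factor = (1 + 0.124/12)^36 ≈ 1.44786656529.
P = 254,550/1.44786656529 ≈ 175,810.4000.

$175,810.40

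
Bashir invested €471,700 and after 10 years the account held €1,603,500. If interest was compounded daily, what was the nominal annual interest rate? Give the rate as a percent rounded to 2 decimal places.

The 3650-period growth factor is 1,603,500/471,700 = 3.39941.
r/365 = 3.39941^(1/3650) − 1 ≈ 0.000335289, so r ≈ 365·0.000335289 = 12.23806%.

12.24%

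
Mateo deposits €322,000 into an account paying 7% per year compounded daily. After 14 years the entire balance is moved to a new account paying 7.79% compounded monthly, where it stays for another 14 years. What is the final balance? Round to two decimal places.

€2,544,101.76

After 14 years at 7%: 322,000 × 2.664205899811 ≈ 857,874.2997.
Then 14 years at 7.79%: 857,874.2997 × 2.965588039862 ≈ 2,544,101.7630.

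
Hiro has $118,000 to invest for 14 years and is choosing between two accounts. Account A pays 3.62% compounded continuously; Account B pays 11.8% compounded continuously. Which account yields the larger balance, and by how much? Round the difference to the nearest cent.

Account B, by $419,777.14

Account A growth factor: e^(0.0362·14) = e^0.5068 ≈ 1.65997078033; balance ≈ 195,876.5521.
Account B growth factor: e^(0.118·14) = e^1.652 ≈ 5.21740420774; balance ≈ 615,653.6965.
Account B is larger by 419,777.1444.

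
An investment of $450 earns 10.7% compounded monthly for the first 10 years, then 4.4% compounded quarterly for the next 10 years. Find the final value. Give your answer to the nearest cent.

$2,022.53

After 10 years at 10.7%: 450 × 2.901586779 ≈ 1,305.7141.
Then 10 years at 4.4%: 1,305.7141 × 1.548981474 ≈ 2,022.5269.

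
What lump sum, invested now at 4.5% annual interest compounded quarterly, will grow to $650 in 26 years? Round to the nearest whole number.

$203

Periodic rate = 4.5%/4 = 0.01125; 104 periods.
P = 650/(1 + 0.01125)^104 ≈ 650/3.2010142 ≈ 203.0606.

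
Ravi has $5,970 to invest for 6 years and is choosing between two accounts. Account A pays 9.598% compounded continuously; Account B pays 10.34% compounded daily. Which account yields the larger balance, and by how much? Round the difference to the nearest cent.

Account B, by $482.46

Account A growth factor: e^(0.09598·6) = e^0.57588 ≈ 1.7786950901; balance ≈ 10,618.8097.
Account B growth factor: (1 + 0.1034/365)^2190 ≈ 1.8595083796; balance ≈ 11,101.2650.
Account B is larger by 482.4553.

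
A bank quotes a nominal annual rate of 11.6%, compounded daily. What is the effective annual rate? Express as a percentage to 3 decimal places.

EAR = (1 + 11.6%/365)^365 − 1 = (1 + 0.000317808)^365 − 1.
(1 + 0.000317808)^365 ≈ 1.122975, so EAR ≈ 12.29752%.

12.298%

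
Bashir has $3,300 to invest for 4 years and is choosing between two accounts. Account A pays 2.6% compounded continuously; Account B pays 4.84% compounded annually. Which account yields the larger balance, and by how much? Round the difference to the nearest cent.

A: e^(0.026·4) = e^0.104 ≈ 1.109600455, so 3,300 × 1.109600455 ≈ 3,661.6815.
B: (1 + 0.0484)^4 ≈ 1.208114367, so 3,300 × 1.208114367 ≈ 3,986.7774.
Difference ≈ 325.0959 in favor of B.

Account B, by $325.10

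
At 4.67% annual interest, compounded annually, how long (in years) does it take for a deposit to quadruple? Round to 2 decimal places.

30.37 years

(1 + 0.0467)^t = 4.
t = ln 4 / ln(1 + 0.0467) ≈ 1.3863/0.0456424 ≈ 30.3730.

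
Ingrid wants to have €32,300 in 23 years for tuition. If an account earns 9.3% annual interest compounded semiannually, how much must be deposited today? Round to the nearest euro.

€3,992

Periodic rate = 9.3%/2 = 0.0465; 46 periods.
P = 32,300/(1 + 0.0465)^46 ≈ 32,300/8.0910466104 ≈ 3,992.0670.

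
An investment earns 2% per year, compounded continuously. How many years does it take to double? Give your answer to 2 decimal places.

e^(0.02t) = 2, so 0.02t = ln 2 ≈ 0.69315.
t ≈ 0.69315/0.02 ≈ 34.6574.

34.66 years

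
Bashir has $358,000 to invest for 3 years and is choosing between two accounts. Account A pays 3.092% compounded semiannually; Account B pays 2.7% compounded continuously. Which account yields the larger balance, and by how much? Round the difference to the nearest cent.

Account A growth factor: (1 + 0.01546)^6 ≈ 1.0964199386; balance ≈ 392,518.3380.
Account B growth factor: e^(0.027·3) = e^0.081 ≈ 1.08437089657; balance ≈ 388,204.7810.
Account A is larger by 4,313.5570.

Account A, by $4,313.56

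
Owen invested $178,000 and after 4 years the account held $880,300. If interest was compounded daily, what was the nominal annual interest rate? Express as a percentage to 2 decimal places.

The 1460-period growth factor is 880,300/178,000 = 4.94551.
r/365 = 4.94551^(1/1460) − 1 ≈ 0.00109545, so r ≈ 365·0.00109545 = 39.98386%.

39.98%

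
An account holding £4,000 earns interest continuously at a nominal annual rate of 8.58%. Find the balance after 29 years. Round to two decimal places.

A = P·e^(rt) = 4,000·e^(0.0858·29) = 4,000·e^2.4882.
e^2.4882 ≈ 12.039585351, so A ≈ 48,158.3414.

£48,158.34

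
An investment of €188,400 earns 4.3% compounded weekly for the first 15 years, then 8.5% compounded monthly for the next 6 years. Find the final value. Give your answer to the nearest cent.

€596,752.86

Phase 1: 188,400·(1 + 0.043/52)^780 ≈ 358,992.2593.
Phase 2: 358,992.2593·(1 + 0.085/12)^72 ≈ 596,752.8618.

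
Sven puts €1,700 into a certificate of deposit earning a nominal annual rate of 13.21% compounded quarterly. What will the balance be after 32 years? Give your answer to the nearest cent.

€108,801.63

Growth factor = (1 + 0.033025)^128 ≈ 64.000959382.
A ≈ 1,700 × 64.000959382 ≈ 108,801.6309.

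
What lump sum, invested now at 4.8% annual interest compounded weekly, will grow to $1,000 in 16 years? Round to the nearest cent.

$464.10

Growth factor = (1 + 0.048/52)^832 ≈ 2.15468762.
P = 1,000/2.15468762 ≈ 464.1044.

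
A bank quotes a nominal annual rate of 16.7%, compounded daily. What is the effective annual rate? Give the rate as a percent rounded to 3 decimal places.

EAR = (1 + 16.7%/365)^365 − 1 = (1 + 0.000457534)^365 − 1.
(1 + 0.000457534)^365 ≈ 1.181709, so EAR ≈ 18.17091%.

18.171%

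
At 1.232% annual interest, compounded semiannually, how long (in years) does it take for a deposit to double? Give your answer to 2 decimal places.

56.44 years

(1 + 0.00616)^(2t) = 2.
2t = ln 2 / ln(1 + 0.00616) ≈ 0.69315/0.0061411 ≈ 112.8701.
t ≈ 56.4351.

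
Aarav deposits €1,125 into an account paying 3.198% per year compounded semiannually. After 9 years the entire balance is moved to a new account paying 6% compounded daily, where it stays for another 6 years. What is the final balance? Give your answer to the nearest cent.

After 9 years at 3.198%: 1,125 × 1.330484443 ≈ 1,496.7950.
Then 6 years at 6%: 1,496.7950 × 1.433287009 ≈ 2,145.3368.

€2,145.34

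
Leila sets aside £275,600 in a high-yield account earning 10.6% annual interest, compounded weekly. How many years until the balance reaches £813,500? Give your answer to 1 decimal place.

10.2 years

We need (1 + 0.00203846)^(52t) = 2.9517, so 52t = ln 2.9517 / ln 1.002038 ≈ 531.5274.
t ≈ 531.5274/52 = 10.2217 years.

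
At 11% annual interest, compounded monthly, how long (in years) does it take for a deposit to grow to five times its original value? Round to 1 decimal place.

(1 + 0.00916667)^(12t) = 5.
12t = ln 5 / ln(1 + 0.00916667) ≈ 1.6094/0.00912491 ≈ 176.3785.
t ≈ 14.6982.

14.7 years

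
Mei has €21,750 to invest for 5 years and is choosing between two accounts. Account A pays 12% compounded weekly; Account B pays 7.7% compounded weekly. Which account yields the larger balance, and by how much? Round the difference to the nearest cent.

Account A, by €7,648.69

Account A growth factor: (1 + 0.12/52)^260 ≈ 1.8208597061; balance ≈ 39,603.6986.
Account B growth factor: (1 + 0.077/52)^260 ≈ 1.4691958834; balance ≈ 31,955.0105.
Account A is larger by 7,648.6881.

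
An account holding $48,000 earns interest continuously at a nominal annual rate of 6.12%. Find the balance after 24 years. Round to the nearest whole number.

A = P·e^(rt) = 48,000·e^(0.0612·24) = 48,000·e^1.4688.
e^1.4688 ≈ 4.34401918909, so A ≈ 208,512.9211.

$208,513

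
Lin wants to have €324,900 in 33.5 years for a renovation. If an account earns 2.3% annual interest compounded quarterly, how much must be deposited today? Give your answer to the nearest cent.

Growth factor = (1 + 0.00575)^134 ≈ 2.15608325458.
P = 324,900/2.15608325458 ≈ 150,689.9139.

€150,689.91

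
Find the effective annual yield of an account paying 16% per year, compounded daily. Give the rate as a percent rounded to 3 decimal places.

One year is 365 periods at 0.000438356 each: (1 + 0.000438356)^365 ≈ 1.17347.
EAR = 1.17347 − 1 ≈ 17.34697%.

17.347%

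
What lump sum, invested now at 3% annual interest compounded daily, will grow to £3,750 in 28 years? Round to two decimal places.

Growth factor = (1 + 0.03/365)^10220 ≈ 2.31628702.
P = 3,750/2.31628702 ≈ 1,618.9703.

£1,618.97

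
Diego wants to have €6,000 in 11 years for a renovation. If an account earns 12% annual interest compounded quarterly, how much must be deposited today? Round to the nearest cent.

€1,634.23

Periodic rate = 12%/4 = 0.03; 44 periods.
P = 6,000/(1 + 0.03)^44 ≈ 6,000/3.671452273 ≈ 1,634.2307.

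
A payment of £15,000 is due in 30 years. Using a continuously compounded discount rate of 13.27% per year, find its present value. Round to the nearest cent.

P = A·e^(−rt) = 15,000·e^(−3.981).
e^(−3.981) ≈ 0.018666963038, so P ≈ 280.0044.

£280.00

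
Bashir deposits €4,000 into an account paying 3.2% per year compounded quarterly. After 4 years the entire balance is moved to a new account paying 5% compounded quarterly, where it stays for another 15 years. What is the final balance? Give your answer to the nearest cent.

Phase 1: 4,000·(1 + 0.008)^16 ≈ 4,543.8973.
Phase 2: 4,543.8973·(1 + 0.0125)^60 ≈ 9,574.8156.

€9,574.82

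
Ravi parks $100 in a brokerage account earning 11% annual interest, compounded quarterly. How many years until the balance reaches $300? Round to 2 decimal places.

10.12 years

(1 + 0.0275)^(4t) = 300/100 = 3.
4t·ln(1 + 0.0275) = ln(3); 4t = 1.0986/0.0271287 ≈ 40.4964.
t ≈ 10.1241 years.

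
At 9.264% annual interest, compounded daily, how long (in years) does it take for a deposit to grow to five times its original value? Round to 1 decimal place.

(1 + 0.000253808)^(365t) = 5.
365t = ln 5 / ln(1 + 0.000253808) ≈ 1.6094/0.000253776 ≈ 6341.9623.
t ≈ 17.3752.

17.4 years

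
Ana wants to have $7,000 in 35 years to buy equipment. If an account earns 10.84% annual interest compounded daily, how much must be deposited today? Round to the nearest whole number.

$158

Growth factor = (1 + 0.1084/365)^12775 ≈ 44.40875917.
P = 7,000/44.40875917 ≈ 157.6266.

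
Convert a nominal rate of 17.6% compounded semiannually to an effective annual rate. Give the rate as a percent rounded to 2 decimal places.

18.37%

EAR = (1 + 17.6%/2)^2 − 1 = (1 + 0.088)^2 − 1.
(1 + 0.088)^2 ≈ 1.183744, so EAR ≈ 18.37440%.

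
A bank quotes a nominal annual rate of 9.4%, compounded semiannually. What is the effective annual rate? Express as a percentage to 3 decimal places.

EAR = (1 + 9.4%/2)^2 − 1 = (1 + 0.047)^2 − 1.
(1 + 0.047)^2 ≈ 1.096209, so EAR ≈ 9.62090%.

9.621%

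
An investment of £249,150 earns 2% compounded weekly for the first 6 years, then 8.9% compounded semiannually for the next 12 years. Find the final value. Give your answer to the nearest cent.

After 6 years at 2%: 249,150 × 1.12747083939 ≈ 280,909.3596.
Then 12 years at 8.9%: 280,909.3596 × 2.84316892379 ≈ 798,672.7617.

£798,672.76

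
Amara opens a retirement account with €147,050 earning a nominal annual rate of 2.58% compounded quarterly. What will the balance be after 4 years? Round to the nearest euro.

Periodic rate = 2.58%/4 = 0.00645; periods = 4·4 = 16.
A = 147,050·(1 + 0.00645)^16 ≈ 147,050·1.10834576757 ≈ 162,982.2451.

€162,982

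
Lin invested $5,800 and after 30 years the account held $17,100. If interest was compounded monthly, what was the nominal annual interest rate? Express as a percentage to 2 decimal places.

(1 + r/12)^360 = 17,100/5,800 = 2.94828.
1 + r/12 = 2.94828^(1/360) ≈ 1.003008, so r/12 ≈ 0.00300791.
r ≈ 12·0.00300791 = 3.60949%.

3.61%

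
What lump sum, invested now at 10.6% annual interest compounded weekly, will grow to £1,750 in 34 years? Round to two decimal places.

£47.80

Periodic rate = 10.6%/52 = 0.00203846; 1768 periods.
P = 1,750/(1 + 0.106/52)^1768 ≈ 1,750/36.61037524 ≈ 47.8007.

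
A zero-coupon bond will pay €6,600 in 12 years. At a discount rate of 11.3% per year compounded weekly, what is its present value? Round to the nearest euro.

Growth factor = (1 + 0.113/52)^624 ≈ 3.874934598.
P = 6,600/3.874934598 ≈ 1,703.2546.

€1,703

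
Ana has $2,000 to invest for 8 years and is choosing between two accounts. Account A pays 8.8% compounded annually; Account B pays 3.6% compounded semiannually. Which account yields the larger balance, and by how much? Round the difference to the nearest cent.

Account A growth factor: (1 + 0.088)^8 ≈ 1.963501163; balance ≈ 3,927.0023.
Account B growth factor: (1 + 0.018)^16 ≈ 1.330345509; balance ≈ 2,660.6910.
Account A is larger by 1,266.3113.

Account A, by $1,266.31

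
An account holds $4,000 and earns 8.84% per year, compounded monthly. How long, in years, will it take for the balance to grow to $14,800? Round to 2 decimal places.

(1 + 0.00736667)^(12t) = 14,800/4,000 = 3.7.
12t·ln(1 + 0.00736667) = ln(3.7); 12t = 1.3083/0.00733967 ≈ 178.2551.
t ≈ 14.8546 years.

14.85 years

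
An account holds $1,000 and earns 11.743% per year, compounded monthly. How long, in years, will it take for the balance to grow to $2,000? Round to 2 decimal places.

5.93 years

We need (1 + 0.00978583)^(12t) = 2, so 12t = ln 2 / ln 1.009786 ≈ 71.1777.
t ≈ 71.1777/12 = 5.9315 years.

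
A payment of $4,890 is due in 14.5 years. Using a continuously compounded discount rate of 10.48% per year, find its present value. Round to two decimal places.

$1,069.93

P = A·e^(−rt) = 4,890·e^(−1.5196).
e^(−1.5196) ≈ 0.2187993892, so P ≈ 1,069.9290.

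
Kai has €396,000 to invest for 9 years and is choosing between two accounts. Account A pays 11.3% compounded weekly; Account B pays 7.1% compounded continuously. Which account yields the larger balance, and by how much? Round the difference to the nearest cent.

A: (1 + 0.113/52)^468 ≈ 2.761838520635, so 396,000 × 2.761838520635 ≈ 1,093,688.0542.
B: e^(0.071·9) = e^0.639 ≈ 1.89458534635, so 396,000 × 1.89458534635 ≈ 750,255.7972.
Difference ≈ 343,432.2570 in favor of A.

Account A, by €343,432.26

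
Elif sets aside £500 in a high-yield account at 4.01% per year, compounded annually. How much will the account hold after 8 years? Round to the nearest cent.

Annual rate = 4.01% = 0.0401; years = 8.
A = 500·(1 + 0.0401)^8 ≈ 500·1.36962215 ≈ 684.8111.

£684.81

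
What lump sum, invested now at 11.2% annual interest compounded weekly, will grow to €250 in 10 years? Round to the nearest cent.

Growth factor = (1 + 0.112/52)^520 ≈ 3.06116504.
P = 250/3.06116504 ≈ 81.6683.

€81.67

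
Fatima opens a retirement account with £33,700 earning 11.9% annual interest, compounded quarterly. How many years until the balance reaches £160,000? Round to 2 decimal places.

13.28 years

(1 + 0.02975)^(4t) = 160,000/33,700 = 4.7478.
4t·ln(1 + 0.02975) = ln(4.7478); 4t = 1.5577/0.0293161 ≈ 53.1339.
t ≈ 13.2835 years.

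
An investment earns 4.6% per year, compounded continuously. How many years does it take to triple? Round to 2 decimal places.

e^(0.046t) = 3, so 0.046t = ln 3 ≈ 1.0986.
t ≈ 1.0986/0.046 ≈ 23.8829.

23.88 years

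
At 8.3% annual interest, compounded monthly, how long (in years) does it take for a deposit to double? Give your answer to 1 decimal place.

8.4 years

(1 + 0.00691667)^(12t) = 2.
12t = ln 2 / ln(1 + 0.00691667) ≈ 0.69315/0.00689286 ≈ 100.5602.
t ≈ 8.3800.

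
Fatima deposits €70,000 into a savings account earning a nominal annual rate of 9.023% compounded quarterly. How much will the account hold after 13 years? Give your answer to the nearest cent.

Periodic rate = 9.023%/4 = 0.0225575; periods = 4·13 = 52.
A = 70,000·(1 + 0.0225575)^52 ≈ 70,000·3.18979224518 ≈ 223,285.4572.

€223,285.46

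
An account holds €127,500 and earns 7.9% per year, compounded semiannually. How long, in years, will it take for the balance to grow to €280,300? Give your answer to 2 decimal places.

10.17 years

(1 + 0.0395)^(2t) = 280,300/127,500 = 2.1984.
2t·ln(1 + 0.0395) = ln(2.1984); 2t = 0.78774/0.0387398 ≈ 20.3342.
t ≈ 10.1671 years.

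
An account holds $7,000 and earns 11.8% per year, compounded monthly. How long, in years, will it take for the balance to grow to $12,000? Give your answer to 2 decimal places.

4.59 years

We need (1 + 0.00983333)^(12t) = 1.7143, so 12t = ln 1.7143 / ln 1.009833 ≈ 55.0823.
t ≈ 55.0823/12 = 4.5902 years.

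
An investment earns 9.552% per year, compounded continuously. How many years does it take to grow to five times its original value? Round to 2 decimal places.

16.85 years

e^(0.09552t) = 5, so 0.09552t = ln 5 ≈ 1.6094.
t ≈ 1.6094/0.09552 ≈ 16.8492.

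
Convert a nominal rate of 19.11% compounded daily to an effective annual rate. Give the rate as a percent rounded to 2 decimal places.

EAR = (1 + 19.11%/365)^365 − 1 = (1 + 0.000523562)^365 − 1.
(1 + 0.000523562)^365 ≈ 1.21052, so EAR ≈ 21.05200%.

21.05%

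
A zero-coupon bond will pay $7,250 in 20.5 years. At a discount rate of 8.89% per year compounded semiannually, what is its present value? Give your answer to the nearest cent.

Periodic rate = 8.89%/2 = 0.04445; 41 periods.
P = 7,250/(1 + 0.04445)^41 ≈ 7,250/5.948313143 ≈ 1,218.8329.

$1,218.83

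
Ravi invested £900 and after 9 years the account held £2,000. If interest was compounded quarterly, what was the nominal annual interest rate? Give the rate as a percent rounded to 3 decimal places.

8.971%

The 36-period growth factor is 2,000/900 = 2.22222.
r/4 = 2.22222^(1/36) − 1 ≈ 0.0224286, so r ≈ 4·0.0224286 = 8.97144%.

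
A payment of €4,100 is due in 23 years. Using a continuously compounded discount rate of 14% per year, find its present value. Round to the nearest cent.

P = A·e^(−rt) = 4,100·e^(−3.22).
e^(−3.22) ≈ 0.03995505826, so P ≈ 163.8157.

€163.82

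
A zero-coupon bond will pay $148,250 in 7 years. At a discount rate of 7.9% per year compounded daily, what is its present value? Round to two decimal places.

$85,281.70

Growth factor = (1 + 0.079/365)^2555 ≈ 1.73835656396.
P = 148,250/1.73835656396 ≈ 85,281.6983.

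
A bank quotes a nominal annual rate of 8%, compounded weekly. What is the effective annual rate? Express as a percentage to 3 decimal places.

One year is 52 periods at 0.00153846 each: (1 + 0.00153846)^52 ≈ 1.08322.
EAR = 1.08322 − 1 ≈ 8.32205%.

8.322%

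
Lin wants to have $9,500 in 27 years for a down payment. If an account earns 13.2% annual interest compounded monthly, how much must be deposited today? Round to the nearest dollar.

$274

Growth factor = (1 + 0.011)^324 ≈ 34.62377457.
P = 9,500/34.62377457 ≈ 274.3779.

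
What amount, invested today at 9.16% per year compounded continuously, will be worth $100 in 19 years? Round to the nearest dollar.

P = A·e^(−rt) = 100·e^(−1.7404).
e^(−1.7404) ≈ 0.17545021, so P ≈ 17.5450.

$18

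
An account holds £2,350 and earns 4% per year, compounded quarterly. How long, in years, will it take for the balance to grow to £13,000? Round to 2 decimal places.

42.98 years

(1 + 0.01)^(4t) = 13,000/2,350 = 5.5319.
4t·ln(1 + 0.01) = ln(5.5319); 4t = 1.7105/0.00995033 ≈ 171.9073.
t ≈ 42.9768 years.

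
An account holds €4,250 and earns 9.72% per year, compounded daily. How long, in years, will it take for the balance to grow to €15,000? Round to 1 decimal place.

13.0 years

We need (1 + 0.000266301)^(365t) = 3.5294, so 365t = ln 3.5294 / ln 1.000266 ≈ 4736.3599.
t ≈ 4736.3599/365 = 12.9763 years.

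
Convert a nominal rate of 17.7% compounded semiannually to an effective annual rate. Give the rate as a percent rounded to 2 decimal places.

EAR = (1 + 17.7%/2)^2 − 1 = (1 + 0.0885)^2 − 1.
(1 + 0.0885)^2 ≈ 1.184832, so EAR ≈ 18.48323%.

18.48%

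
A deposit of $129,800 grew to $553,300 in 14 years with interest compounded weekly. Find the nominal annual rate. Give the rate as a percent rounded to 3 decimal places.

10.367%

The 728-period growth factor is 553,300/129,800 = 4.26271.
r/52 = 4.26271^(1/728) − 1 ≈ 0.00199361, so r ≈ 52·0.00199361 = 10.36679%.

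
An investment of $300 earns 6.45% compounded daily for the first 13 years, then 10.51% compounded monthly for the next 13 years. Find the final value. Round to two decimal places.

Phase 1: 300·(1 + 0.0645/365)^4745 ≈ 693.8171.
Phase 2: 693.8171·(1 + 0.1051/12)^156 ≈ 2,704.1958.

$2,704.20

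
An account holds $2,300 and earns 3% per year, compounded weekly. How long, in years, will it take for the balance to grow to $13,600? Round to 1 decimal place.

(1 + 0.000576923)^(52t) = 13,600/2,300 = 5.913.
52t·ln(1 + 0.000576923) = ln(5.913); 52t = 1.7772/0.000576757 ≈ 3081.3003.
t ≈ 59.2558 years.

59.3 years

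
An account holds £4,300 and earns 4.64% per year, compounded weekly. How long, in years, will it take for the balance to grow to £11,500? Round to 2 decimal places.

We need (1 + 0.000892308)^(52t) = 2.6744, so 52t = ln 2.6744 / ln 1.000892 ≈ 1102.9501.
t ≈ 1102.9501/52 = 21.2106 years.

21.21 years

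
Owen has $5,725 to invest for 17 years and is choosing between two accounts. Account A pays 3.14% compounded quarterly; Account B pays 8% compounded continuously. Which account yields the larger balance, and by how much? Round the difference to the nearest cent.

A: (1 + 0.00785)^68 ≈ 1.701849729, so 5,725 × 1.701849729 ≈ 9,743.0897.
B: e^(0.08·17) = e^1.36 ≈ 3.8961933018, so 5,725 × 3.8961933018 ≈ 22,305.7067.
Difference ≈ 12,562.6170 in favor of B.

Account B, by $12,562.62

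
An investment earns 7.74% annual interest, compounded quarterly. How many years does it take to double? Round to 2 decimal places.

9.04 years

(1 + 0.01935)^(4t) = 2.
4t = ln 2 / ln(1 + 0.01935) ≈ 0.69315/0.0191652 ≈ 36.1670.
t ≈ 9.0418.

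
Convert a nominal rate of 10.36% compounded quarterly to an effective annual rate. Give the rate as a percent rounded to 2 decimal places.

10.77%

EAR = (1 + 10.36%/4)^4 − 1 = (1 + 0.0259)^4 − 1.
(1 + 0.0259)^4 ≈ 1.107695, so EAR ≈ 10.76948%.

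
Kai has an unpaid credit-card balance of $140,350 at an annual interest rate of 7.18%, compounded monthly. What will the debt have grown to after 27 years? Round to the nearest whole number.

$969,677

Growth factor = (1 + 0.0718/12)^324 ≈ 6.90898947285.
A ≈ 140,350 × 6.90898947285 ≈ 969,676.6725.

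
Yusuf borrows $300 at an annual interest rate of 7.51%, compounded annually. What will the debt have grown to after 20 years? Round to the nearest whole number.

Growth factor = (1 + 0.0751)^20 ≈ 4.255761067.
A ≈ 300 × 4.255761067 ≈ 1,276.7283.

$1,277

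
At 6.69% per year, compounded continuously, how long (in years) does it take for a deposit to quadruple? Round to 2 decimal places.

20.72 years

e^(0.0669t) = 4, so 0.0669t = ln 4 ≈ 1.3863.
t ≈ 1.3863/0.0669 ≈ 20.7219.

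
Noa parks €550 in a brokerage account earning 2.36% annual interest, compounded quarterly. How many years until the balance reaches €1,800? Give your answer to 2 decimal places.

We need (1 + 0.0059)^(4t) = 3.2727, so 4t = ln 3.2727 / ln 1.0059 ≈ 201.5454.
t ≈ 201.5454/4 = 50.3863 years.

50.39 years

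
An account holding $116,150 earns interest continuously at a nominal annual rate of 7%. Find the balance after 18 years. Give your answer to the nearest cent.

A = P·e^(rt) = 116,150·e^(0.07·18) = 116,150·e^1.26.
e^1.26 ≈ 3.52542148737, so A ≈ 409,477.7058.

$409,477.71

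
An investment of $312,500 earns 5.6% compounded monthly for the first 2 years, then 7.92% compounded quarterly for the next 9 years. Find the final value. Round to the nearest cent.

Phase 1: 312,500·(1 + 0.056/12)^24 ≈ 349,444.2188.
Phase 2: 349,444.2188·(1 + 0.0198)^36 ≈ 707,812.3478.

$707,812.35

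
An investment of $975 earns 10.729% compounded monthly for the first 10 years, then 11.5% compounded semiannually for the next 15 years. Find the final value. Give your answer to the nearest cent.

$15,180.98

After 10 years at 10.729%: 975 × 2.9099389113 ≈ 2,837.1904.
Then 15 years at 11.5%: 2,837.1904 × 5.3507083721 ≈ 15,180.9786.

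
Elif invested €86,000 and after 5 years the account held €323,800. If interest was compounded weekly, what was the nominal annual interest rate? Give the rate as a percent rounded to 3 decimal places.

The 260-period growth factor is 323,800/86,000 = 3.76512.
r/52 = 3.76512^(1/260) − 1 ≈ 0.00511217, so r ≈ 52·0.00511217 = 26.58329%.

26.583%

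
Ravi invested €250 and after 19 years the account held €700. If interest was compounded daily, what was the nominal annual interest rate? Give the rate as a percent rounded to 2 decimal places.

(1 + r/365)^6935 = 700/250 = 2.8.
1 + r/365 = 2.8^(1/6935) ≈ 1.000148, so r/365 ≈ 0.000148478.
r ≈ 365·0.000148478 = 5.41945%.

5.42%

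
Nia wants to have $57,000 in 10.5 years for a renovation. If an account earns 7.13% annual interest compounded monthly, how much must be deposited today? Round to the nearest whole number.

Growth factor = (1 + 0.0713/12)^126 ≈ 2.1094656237.
P = 57,000/2.1094656237 ≈ 27,021.0613.

$27,021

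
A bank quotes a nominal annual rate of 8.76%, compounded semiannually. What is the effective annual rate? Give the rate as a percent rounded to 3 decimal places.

One year is 2 periods at 0.0438 each: (1 + 0.0438)^2 ≈ 1.089518.
EAR = 1.089518 − 1 ≈ 8.95184%.

8.952%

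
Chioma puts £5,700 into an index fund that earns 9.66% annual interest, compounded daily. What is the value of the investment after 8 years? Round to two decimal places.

Periodic rate = 9.66%/365 = 0.000264658; periods = 365·8 = 2920.
A = 5,700·(1 + 0.0966/365)^2920 ≈ 5,700·2.165600639 ≈ 12,343.9236.

£12,343.92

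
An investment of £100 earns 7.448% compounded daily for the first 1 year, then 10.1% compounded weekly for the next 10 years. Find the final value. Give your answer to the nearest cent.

£295.50

After 1 years at 7.448%: 100 × 1.07731561 ≈ 107.7316.
Then 10 years at 10.1%: 107.7316 × 2.74291275 ≈ 295.4983.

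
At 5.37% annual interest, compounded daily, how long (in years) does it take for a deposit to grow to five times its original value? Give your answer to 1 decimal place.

30.0 years

(1 + 0.000147123)^(365t) = 5.
365t = ln 5 / ln(1 + 0.000147123) ≈ 1.6094/0.000147112 ≈ 10940.1872.
t ≈ 29.9731.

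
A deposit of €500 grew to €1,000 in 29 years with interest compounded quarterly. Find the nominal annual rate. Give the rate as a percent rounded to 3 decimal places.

(1 + r/4)^116 = 1,000/500 = 2.
1 + r/4 = 2^(1/116) ≈ 1.005993, so r/4 ≈ 0.0059933.
r ≈ 4·0.0059933 = 2.39732%.

2.397%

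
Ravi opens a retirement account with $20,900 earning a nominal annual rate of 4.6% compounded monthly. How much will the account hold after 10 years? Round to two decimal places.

$33,078.04

Growth factor = (1 + 0.046/12)^120 ≈ 1.5826815311.
A ≈ 20,900 × 1.5826815311 ≈ 33,078.0440.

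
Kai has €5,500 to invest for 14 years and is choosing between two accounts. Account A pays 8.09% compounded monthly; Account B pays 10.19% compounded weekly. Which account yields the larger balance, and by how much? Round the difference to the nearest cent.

A: (1 + 0.0809/12)^168 ≈ 3.0919416733, so 5,500 × 3.0919416733 ≈ 17,005.6792.
B: (1 + 0.1019/52)^728 ≈ 4.158706256, so 5,500 × 4.158706256 ≈ 22,872.8844.
Difference ≈ 5,867.2052 in favor of B.

Account B, by €5,867.21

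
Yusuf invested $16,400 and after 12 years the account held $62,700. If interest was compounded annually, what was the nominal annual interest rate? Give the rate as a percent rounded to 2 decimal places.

11.82%

The 12-period growth factor is 62,700/16,400 = 3.82317.
r = 3.82317^(1/12) − 1 ≈ 0.118241, i.e. 11.82407%.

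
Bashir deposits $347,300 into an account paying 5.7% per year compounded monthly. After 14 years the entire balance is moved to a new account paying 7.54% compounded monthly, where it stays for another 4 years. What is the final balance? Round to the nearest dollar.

Phase 1: 347,300·(1 + 0.00475)^168 ≈ 769,930.0681.
Phase 2: 769,930.0681·(1 + 0.0754/12)^48 ≈ 1,039,979.3268.

$1,039,979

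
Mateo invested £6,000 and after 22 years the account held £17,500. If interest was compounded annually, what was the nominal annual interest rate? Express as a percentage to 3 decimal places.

4.986%

(1 + r)^22 = 17,500/6,000 = 2.91667.
1 + r = 2.91667^(1/22) ≈ 1.04986, so r ≈ 0.0498596.
r ≈ 4.98596%.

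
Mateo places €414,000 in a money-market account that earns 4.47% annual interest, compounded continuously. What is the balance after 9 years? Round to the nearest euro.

€619,038

A = P·e^(rt) = 414,000·e^(0.0447·9) = 414,000·e^0.4023.
e^0.4023 ≈ 1.49525984335, so A ≈ 619,037.5751.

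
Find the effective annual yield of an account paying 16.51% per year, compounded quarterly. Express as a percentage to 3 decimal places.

17.561%

One year is 4 periods at 0.041275 each: (1 + 0.041275)^4 ≈ 1.175606.
EAR = 1.175606 − 1 ≈ 17.56059%.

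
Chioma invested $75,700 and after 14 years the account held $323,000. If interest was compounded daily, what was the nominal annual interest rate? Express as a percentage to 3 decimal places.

The 5110-period growth factor is 323,000/75,700 = 4.26684.
r/365 = 4.26684^(1/5110) − 1 ≈ 0.000283969, so r ≈ 365·0.000283969 = 10.36486%.

10.365%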